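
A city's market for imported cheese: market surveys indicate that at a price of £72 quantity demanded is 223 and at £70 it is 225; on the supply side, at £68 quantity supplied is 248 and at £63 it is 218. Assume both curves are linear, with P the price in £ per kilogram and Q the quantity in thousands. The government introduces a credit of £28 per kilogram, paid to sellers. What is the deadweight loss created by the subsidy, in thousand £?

Demand slope: (225 − 223)/(70 − 72) = -1, so Qd = 295 − P.
Supply slope: (218 − 248)/(63 − 68) = 6, so Qs = 6P − 160.
Before the subsidy: set 295 − P = 6P − 160 → P* = £65, Q* = 230.
With a per-unit subsidy paid to sellers, each receives P + 28 per unit sold, so supply becomes Qs = 6(P + 28) − 160.
Solving gives Q = 254 with consumers paying £41 and sellers receiving £69 (the £28 wedge).
Quantity rises by |ΔQ| = |230 − 254| = 24.
DWL = ½ · t · |ΔQ| = ½ · 28 · 24 = £336.

Deadweight loss = £336 thousand.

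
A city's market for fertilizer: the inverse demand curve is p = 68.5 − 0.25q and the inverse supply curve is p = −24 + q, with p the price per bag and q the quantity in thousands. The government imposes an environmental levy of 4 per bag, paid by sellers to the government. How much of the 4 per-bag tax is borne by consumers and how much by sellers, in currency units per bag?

Rewrite in direct form: qd = 274 − 4p and qs = p + 24.
Before the tax: set 274 − 4p = p + 24 → p* = 50, q* = 74.
With the tax collected from sellers, supply shifts: qs = (p − 4) + 24.
Solving gives q = 70.8 with consumers paying 50.8 and sellers receiving 46.8 (the 4 wedge).
Burden on consumers: 0.8; on sellers: 3.2. (They sum to 4.)

Consumers bear 0.8 per bag; sellers bear 3.2 per bag.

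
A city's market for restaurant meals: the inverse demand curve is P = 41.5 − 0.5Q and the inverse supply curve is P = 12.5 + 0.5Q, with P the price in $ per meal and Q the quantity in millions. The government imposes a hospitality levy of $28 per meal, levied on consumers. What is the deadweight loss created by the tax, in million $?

Inverting to Q(P) form: Qd = 83 − 2P; Qs = 2P − 25.
Without the tax, 83 − 2P = 2P − 25 gives 4P = 108, so P* = $27 and Q* = 29.
With the tax collected from consumers, demand (in seller-price terms) shifts: Qd = 83 − 2(P + 28).
Solving gives Q = 1 with consumers paying $41 and suppliers receiving $13 (the $28 wedge).
Quantity falls by |ΔQ| = |29 − 1| = 28.
DWL = ½ · t · |ΔQ| = ½ · 28 · 28 = $392.

Deadweight loss = $392 million.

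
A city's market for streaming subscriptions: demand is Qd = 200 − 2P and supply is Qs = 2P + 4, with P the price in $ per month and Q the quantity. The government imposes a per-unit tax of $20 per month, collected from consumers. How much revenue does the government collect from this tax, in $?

Without the tax, 200 − 2P = 2P + 4 gives 4P = 196, so P* = $49 and Q* = 102.
With the tax collected from consumers, demand (in seller-price terms) shifts: Qd = 200 − 2(P + 20).
New equilibrium: consumers pay $59, suppliers receive $39, Q = 82. (Wedge: Pb − Ps = 20.)
Revenue = t · Q = 20 · 82 = $1640.

Tax revenue = $1640.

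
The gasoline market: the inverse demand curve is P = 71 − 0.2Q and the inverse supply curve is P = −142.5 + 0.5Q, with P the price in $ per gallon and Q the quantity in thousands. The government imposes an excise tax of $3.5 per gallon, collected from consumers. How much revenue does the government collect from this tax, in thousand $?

Inverting to Q(P) form: Qd = 355 − 5P; Qs = 2P + 285.
Before the tax: set 355 − 5P = 2P + 285 → P* = $10, Q* = 305.
With the tax collected from consumers, demand (in seller-price terms) shifts: Qd = 355 − 5(P + 3.5).
New equilibrium: consumers pay $11, producers receive $7.5, Q = 300. (Wedge: Pb − Ps = 3.5.)
Revenue = t · Q = 3.5 · 300 = $1050.

Tax revenue = $1050 thousand.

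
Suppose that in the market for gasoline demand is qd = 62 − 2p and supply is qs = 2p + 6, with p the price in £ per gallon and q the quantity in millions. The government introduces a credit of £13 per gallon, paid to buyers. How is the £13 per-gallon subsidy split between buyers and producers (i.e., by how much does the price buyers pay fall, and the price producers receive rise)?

Buyers gain £6.5 per gallon; producers gain £6.5 per gallon.

Before the subsidy: set 62 − 2p = 2p + 6 → p* = £14, q* = 34.
With a per-unit subsidy paid to buyers, each effectively pays p − 13, so demand becomes qd = 62 − 2(p − 13).
New equilibrium: buyers pay £7.5, producers receive £20.5, q = 47. (Wedge: pb − ps = −13.)
Gain to buyers: £6.5; to producers: £6.5. (They sum to £13.)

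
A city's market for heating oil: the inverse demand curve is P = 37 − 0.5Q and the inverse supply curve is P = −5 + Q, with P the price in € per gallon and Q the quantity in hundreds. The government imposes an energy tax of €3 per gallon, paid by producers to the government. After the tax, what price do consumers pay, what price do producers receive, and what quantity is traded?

Consumers pay €24; producers receive €21; quantity = 26.

Rewrite in direct form: Qd = 74 − 2P and Qs = P + 5.
Without the tax, 74 − 2P = P + 5 gives 3P = 69, so P* = €23 and Q* = 28.
With the tax collected from producers, supply shifts: Qs = (P − 3) + 5.
New equilibrium: consumers pay €24, producers receive €21, Q = 26. (Wedge: Pb − Ps = 3.)
The less price-elastic side of the market bears the larger share of a per-unit tax.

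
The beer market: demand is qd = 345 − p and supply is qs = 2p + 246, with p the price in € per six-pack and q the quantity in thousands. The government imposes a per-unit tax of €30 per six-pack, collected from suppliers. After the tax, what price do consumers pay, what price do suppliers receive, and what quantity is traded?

Without the tax, 345 − p = 2p + 246 gives 3p = 99, so p* = €33 and q* = 312.
With the tax collected from suppliers, supply shifts: qs = 2(p − 30) + 246.
Solving gives q = 292 with consumers paying €53 and suppliers receiving €23 (the €30 wedge).
The less price-elastic side of the market bears the larger share of a per-unit tax.

Consumers pay €53; suppliers receive €23; quantity = 292.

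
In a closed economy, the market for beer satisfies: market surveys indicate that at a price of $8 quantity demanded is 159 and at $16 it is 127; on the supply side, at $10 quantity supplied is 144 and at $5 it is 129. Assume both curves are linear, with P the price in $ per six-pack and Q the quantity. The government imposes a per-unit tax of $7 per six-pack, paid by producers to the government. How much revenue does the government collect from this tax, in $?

Demand slope: (127 − 159)/(16 − 8) = -4, so Qd = 191 − 4P.
Supply slope: (129 − 144)/(5 − 10) = 3, so Qs = 3P + 114.
Without the tax, 191 − 4P = 3P + 114 gives 7P = 77, so P* = $11 and Q* = 147.
With the tax collected from producers, supply shifts: Qs = 3(P − 7) + 114.
New equilibrium: buyers pay $14, producers receive $7, Q = 135. (Wedge: Pb − Ps = 7.)
Revenue = t · Q = 7 · 135 = $945.

Tax revenue = $945.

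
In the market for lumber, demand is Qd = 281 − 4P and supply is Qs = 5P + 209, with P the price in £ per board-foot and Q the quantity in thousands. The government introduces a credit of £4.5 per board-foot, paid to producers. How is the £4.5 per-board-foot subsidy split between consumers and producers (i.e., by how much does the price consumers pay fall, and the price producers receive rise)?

Consumers gain £2.5 per board-foot; producers gain £2 per board-foot.

Before the subsidy: set 281 − 4P = 5P + 209 → P* = £8, Q* = 249.
With a per-unit subsidy paid to producers, each receives P + 4.5 per unit sold, so supply becomes Qs = 5(P + 4.5) + 209.
New equilibrium: consumers pay £5.5, producers receive £10, Q = 259. (Wedge: Pb − Ps = −4.5.)
Gain to consumers: £2.5; to producers: £2. (They sum to £4.5.)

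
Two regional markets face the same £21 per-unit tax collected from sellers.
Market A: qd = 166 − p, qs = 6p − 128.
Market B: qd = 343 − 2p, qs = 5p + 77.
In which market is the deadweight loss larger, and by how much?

Market A: pre-tax p* = £42, q* = 124; post-tax q = 106; deadweight loss = £189.
Market B: pre-tax p* = £38, q* = 267; post-tax q = 237; deadweight loss = £315.
Difference: £189 vs £315 → market B is larger by £126.

Market B, by £126.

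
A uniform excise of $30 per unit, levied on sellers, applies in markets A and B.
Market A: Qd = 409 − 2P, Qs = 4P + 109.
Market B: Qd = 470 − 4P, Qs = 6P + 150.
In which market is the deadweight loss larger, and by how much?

Market A: pre-tax P* = $50, Q* = 309; post-tax Q = 269; deadweight loss = $600.
Market B: pre-tax P* = $32, Q* = 342; post-tax Q = 270; deadweight loss = $1080.
Difference: $600 vs $1080 → market B is larger by $480.

Market B, by $480.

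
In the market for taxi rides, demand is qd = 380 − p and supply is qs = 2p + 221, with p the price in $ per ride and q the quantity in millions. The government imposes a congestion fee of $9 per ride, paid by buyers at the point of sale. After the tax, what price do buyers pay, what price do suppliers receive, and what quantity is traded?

Without the tax, 380 − p = 2p + 221 gives 3p = 159, so p* = $53 and q* = 327.
With the tax collected from buyers, demand (in seller-price terms) shifts: qd = 380 − (p + 9).
New equilibrium: buyers pay $59, suppliers receive $50, q = 321. (Wedge: pb − ps = 9.)
The less price-elastic side of the market bears the larger share of a per-unit tax.

Buyers pay $59; suppliers receive $50; quantity = 321.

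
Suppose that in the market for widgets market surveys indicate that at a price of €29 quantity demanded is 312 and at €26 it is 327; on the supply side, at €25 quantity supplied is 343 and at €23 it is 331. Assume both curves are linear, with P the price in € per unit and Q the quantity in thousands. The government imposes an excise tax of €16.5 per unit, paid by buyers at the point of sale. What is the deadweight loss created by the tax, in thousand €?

Demand slope: (327 − 312)/(26 − 29) = -5, so Qd = 457 − 5P.
Supply slope: (331 − 343)/(23 − 25) = 6, so Qs = 6P + 193.
Before the tax: set 457 − 5P = 6P + 193 → P* = €24, Q* = 337.
With the tax collected from buyers, demand (in seller-price terms) shifts: Qd = 457 − 5(P + 16.5).
Solving gives Q = 292 with buyers paying €33 and suppliers receiving €16.5 (the €16.5 wedge).
Quantity falls by |ΔQ| = |337 − 292| = 45.
DWL = ½ · t · |ΔQ| = ½ · 16.5 · 45 = €371.25.

Deadweight loss = €371.25 thousand.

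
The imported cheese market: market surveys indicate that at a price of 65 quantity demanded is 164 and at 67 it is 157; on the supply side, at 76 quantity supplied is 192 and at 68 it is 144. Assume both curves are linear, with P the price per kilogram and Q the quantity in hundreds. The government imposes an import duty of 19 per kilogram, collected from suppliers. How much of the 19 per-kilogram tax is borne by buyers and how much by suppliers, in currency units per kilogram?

Demand slope: (157 − 164)/(67 − 65) = -3.5, so Qd = 391.5 − 3.5P.
Supply slope: (144 − 192)/(68 − 76) = 6, so Qs = 6P − 264.
Before the tax: set 391.5 − 3.5P = 6P − 264 → P* = 69, Q* = 150.
With the tax collected from suppliers, supply shifts: Qs = 6(P − 19) − 264.
Solving gives Q = 108 with buyers paying 81 and suppliers receiving 62 (the 19 wedge).
Burden on buyers: 12; on suppliers: 7. (They sum to 19.)

Buyers bear 12 per kilogram; suppliers bear 7 per kilogram.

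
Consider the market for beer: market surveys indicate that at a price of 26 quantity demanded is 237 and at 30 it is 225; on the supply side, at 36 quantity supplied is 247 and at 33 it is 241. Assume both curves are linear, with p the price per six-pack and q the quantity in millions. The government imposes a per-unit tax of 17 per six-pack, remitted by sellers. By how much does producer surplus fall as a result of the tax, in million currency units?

Producer surplus falls by 2252.16 million.

Demand slope: (225 − 237)/(30 − 26) = -3, so qd = 315 − 3p.
Supply slope: (241 − 247)/(33 − 36) = 2, so qs = 2p + 175.
Before the tax: set 315 − 3p = 2p + 175 → p* = 28, q* = 231.
With the tax collected from sellers, supply shifts: qs = 2(p − 17) + 175.
New equilibrium: buyers pay 34.8, sellers receive 17.8, q = 210.6. (Wedge: pb − ps = 17.)
ΔPS is the trapezoid between Q = 210.6 and Q = 231 of height 10.2: ½ · (231 + 210.6) · 10.2 = 2252.16.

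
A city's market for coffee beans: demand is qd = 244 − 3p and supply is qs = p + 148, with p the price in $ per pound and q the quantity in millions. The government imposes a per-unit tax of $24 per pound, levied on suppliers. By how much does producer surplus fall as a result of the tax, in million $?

Before the tax: set 244 − 3p = p + 148 → p* = $24, q* = 172.
With the tax collected from suppliers, supply shifts: qs = (p − 24) + 148.
New equilibrium: buyers pay $30, suppliers receive $6, q = 154. (Wedge: pb − ps = 24.)
ΔPS is the trapezoid between Q = 154 and Q = 172 of height $18: ½ · (172 + 154) · 18 = $2934.

Producer surplus falls by $2934 million.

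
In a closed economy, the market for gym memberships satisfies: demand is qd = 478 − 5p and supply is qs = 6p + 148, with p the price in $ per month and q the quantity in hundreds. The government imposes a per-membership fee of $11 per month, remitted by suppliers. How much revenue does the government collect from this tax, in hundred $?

Tax revenue = $3278 hundred.

Before the tax: set 478 − 5p = 6p + 148 → p* = $30, q* = 328.
With the tax collected from suppliers, supply shifts: qs = 6(p − 11) + 148.
Solving gives q = 298 with consumers paying $36 and suppliers receiving $25 (the $11 wedge).
Revenue = t · Q = 11 · 298 = $3278.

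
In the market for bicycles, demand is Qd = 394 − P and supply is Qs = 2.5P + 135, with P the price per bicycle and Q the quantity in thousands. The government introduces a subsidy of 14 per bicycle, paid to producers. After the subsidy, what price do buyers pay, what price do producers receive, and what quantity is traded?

Buyers pay 64; producers receive 78; quantity = 330.

Before the subsidy: set 394 − P = 2.5P + 135 → P* = 74, Q* = 320.
With a per-unit subsidy paid to producers, each receives P + 14 per unit sold, so supply becomes Qs = 2.5(P + 14) + 135.
New equilibrium: buyers pay 64, producers receive 78, Q = 330. (Wedge: Pb − Ps = −14.)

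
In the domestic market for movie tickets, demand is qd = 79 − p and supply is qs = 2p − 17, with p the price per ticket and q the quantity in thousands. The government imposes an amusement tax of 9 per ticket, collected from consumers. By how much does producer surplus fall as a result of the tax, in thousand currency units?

Without the tax, 79 − p = 2p − 17 gives 3p = 96, so p* = 32 and q* = 47.
With the tax collected from consumers, demand (in seller-price terms) shifts: qd = 79 − (p + 9).
New equilibrium: consumers pay 38, producers receive 29, q = 41. (Wedge: pb − ps = 9.)
ΔPS is the trapezoid between Q = 41 and Q = 47 of height 3: ½ · (47 + 41) · 3 = 132.

Producer surplus falls by 132 thousand.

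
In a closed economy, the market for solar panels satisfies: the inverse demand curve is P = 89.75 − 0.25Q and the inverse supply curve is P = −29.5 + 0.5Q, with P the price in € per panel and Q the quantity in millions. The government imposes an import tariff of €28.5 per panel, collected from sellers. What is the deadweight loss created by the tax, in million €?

Deadweight loss = €541.5 million.

Inverting to Q(P) form: Qd = 359 − 4P; Qs = 2P + 59.
Before the tax: set 359 − 4P = 2P + 59 → P* = €50, Q* = 159.
With the tax collected from sellers, supply shifts: Qs = 2(P − 28.5) + 59.
New equilibrium: buyers pay €59.5, sellers receive €31, Q = 121. (Wedge: Pb − Ps = 28.5.)
Quantity falls by |ΔQ| = |159 − 121| = 38.
DWL = ½ · t · |ΔQ| = ½ · 28.5 · 38 = €541.5.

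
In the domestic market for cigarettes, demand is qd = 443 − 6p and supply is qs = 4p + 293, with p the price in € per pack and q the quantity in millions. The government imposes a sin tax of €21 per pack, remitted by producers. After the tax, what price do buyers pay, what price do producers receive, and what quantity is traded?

Buyers pay €23.4; producers receive €2.4; quantity = 302.6.

Without the tax, 443 − 6p = 4p + 293 gives 10p = 150, so p* = €15 and q* = 353.
With the tax collected from producers, supply shifts: qs = 4(p − 21) + 293.
Solving gives q = 302.6 with buyers paying €23.4 and producers receiving €2.4 (the €21 wedge).
The less price-elastic side of the market bears the larger share of a per-unit tax.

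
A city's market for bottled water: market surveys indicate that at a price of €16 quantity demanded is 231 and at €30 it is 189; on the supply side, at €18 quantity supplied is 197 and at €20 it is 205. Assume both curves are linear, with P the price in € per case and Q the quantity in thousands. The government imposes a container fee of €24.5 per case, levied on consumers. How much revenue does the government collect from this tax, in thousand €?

Demand slope: (189 − 231)/(30 − 16) = -3, so Qd = 279 − 3P.
Supply slope: (205 − 197)/(20 − 18) = 4, so Qs = 4P + 125.
Before the tax: set 279 − 3P = 4P + 125 → P* = €22, Q* = 213.
With the tax collected from consumers, demand (in seller-price terms) shifts: Qd = 279 − 3(P + 24.5).
New equilibrium: consumers pay €36, sellers receive €11.5, Q = 171. (Wedge: Pb − Ps = 24.5.)
Revenue = t · Q = 24.5 · 171 = €4189.5.

Tax revenue = €4189.5 thousand.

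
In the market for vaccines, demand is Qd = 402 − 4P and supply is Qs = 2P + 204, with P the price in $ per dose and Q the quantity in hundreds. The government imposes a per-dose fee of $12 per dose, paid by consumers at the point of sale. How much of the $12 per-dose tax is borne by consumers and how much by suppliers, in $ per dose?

Consumers bear $4 per dose; suppliers bear $8 per dose.

Before the tax: set 402 − 4P = 2P + 204 → P* = $33, Q* = 270.
With the tax collected from consumers, demand (in seller-price terms) shifts: Qd = 402 − 4(P + 12).
New equilibrium: consumers pay $37, suppliers receive $25, Q = 254. (Wedge: Pb − Ps = 12.)
Burden on consumers: $4; on suppliers: $8. (They sum to $12.)
The less price-elastic side of the market bears the larger share of a per-unit tax.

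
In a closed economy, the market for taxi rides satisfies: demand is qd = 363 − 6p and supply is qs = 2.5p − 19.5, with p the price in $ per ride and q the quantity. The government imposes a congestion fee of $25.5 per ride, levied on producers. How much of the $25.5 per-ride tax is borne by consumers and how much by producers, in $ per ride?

Consumers bear $7.5 per ride; producers bear $18 per ride.

Before the tax: set 363 − 6p = 2.5p − 19.5 → p* = $45, q* = 93.
With the tax collected from producers, supply shifts: qs = 2.5(p − 25.5) − 19.5.
Solving gives q = 48 with consumers paying $52.5 and producers receiving $27 (the $25.5 wedge).
Burden on consumers: $7.5; on producers: $18. (They sum to $25.5.)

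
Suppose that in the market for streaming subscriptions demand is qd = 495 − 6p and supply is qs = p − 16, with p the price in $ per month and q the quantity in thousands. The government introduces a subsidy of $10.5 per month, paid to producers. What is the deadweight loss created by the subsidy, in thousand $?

Deadweight loss = $47.25 thousand.

Without the subsidy, 495 − 6p = p − 16 gives 7p = 511, so p* = $73 and q* = 57.
With a per-unit subsidy paid to producers, each receives p + 10.5 per unit sold, so supply becomes qs = (p + 10.5) − 16.
New equilibrium: buyers pay $71.5, producers receive $82, q = 66. (Wedge: pb − ps = −10.5.)
Quantity rises by |ΔQ| = |57 − 66| = 9.
DWL = ½ · t · |ΔQ| = ½ · 10.5 · 9 = $47.25.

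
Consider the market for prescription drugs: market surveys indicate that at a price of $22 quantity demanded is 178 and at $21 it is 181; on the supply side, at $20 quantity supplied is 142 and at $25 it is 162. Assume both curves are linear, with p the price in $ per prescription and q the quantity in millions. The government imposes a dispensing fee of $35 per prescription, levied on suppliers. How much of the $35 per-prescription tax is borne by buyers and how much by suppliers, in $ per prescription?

Demand slope: (181 − 178)/(21 − 22) = -3, so qd = 244 − 3p.
Supply slope: (162 − 142)/(25 − 20) = 4, so qs = 4p + 62.
Before the tax: set 244 − 3p = 4p + 62 → p* = $26, q* = 166.
With the tax collected from suppliers, supply shifts: qs = 4(p − 35) + 62.
New equilibrium: buyers pay $46, suppliers receive $11, q = 106. (Wedge: pb − ps = 35.)
Burden on buyers: $20; on suppliers: $15. (They sum to $35.)
The less price-elastic side of the market bears the larger share of a per-unit tax.

Buyers bear $20 per prescription; suppliers bear $15 per prescription.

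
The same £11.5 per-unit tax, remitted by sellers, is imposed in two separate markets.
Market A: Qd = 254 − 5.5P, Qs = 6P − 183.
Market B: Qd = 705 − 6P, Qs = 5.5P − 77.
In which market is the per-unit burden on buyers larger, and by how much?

Market A: pre-tax P* = £38, Q* = 45; post-tax Q = 12; per-unit burden on buyers = £6.
Market B: pre-tax P* = £68, Q* = 297; post-tax Q = 264; per-unit burden on buyers = £5.5.
Difference: £6 vs £5.5 → market A is larger by £0.5.

Market A, by £0.5.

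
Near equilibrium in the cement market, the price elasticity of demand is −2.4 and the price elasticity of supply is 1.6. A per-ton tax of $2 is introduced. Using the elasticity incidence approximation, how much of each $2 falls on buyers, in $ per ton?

Buyers bear ≈ $0.8 per ton.

Incidence ratio: buyers' share ≈ εs / (εs + |εd|) = 1.6 / (1.6 + 2.4) = 0.4.
So buyers bear ≈ 0.4 × $2 = $0.8; sellers bear $1.2.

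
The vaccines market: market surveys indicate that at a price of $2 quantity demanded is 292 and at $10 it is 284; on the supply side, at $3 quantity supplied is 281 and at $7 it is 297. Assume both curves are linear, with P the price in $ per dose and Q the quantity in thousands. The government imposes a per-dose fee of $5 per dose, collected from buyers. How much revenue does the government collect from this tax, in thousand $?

Tax revenue = $1425 thousand.

Demand slope: (284 − 292)/(10 − 2) = -1, so Qd = 294 − P.
Supply slope: (297 − 281)/(7 − 3) = 4, so Qs = 4P + 269.
Without the tax, 294 − P = 4P + 269 gives 5P = 25, so P* = $5 and Q* = 289.
With the tax collected from buyers, demand (in seller-price terms) shifts: Qd = 294 − (P + 5).
New equilibrium: buyers pay $9, producers receive $4, Q = 285. (Wedge: Pb − Ps = 5.)
Revenue = t · Q = 5 · 285 = $1425.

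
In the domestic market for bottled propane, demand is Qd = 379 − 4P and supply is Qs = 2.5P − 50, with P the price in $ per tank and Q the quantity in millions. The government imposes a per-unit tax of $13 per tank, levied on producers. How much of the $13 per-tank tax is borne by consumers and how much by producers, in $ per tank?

Consumers bear $5 per tank; producers bear $8 per tank.

Without the tax, 379 − 4P = 2.5P − 50 gives 6.5P = 429, so P* = $66 and Q* = 115.
With the tax collected from producers, supply shifts: Qs = 2.5(P − 13) − 50.
New equilibrium: consumers pay $71, producers receive $58, Q = 95. (Wedge: Pb − Ps = 13.)
Burden on consumers: $5; on producers: $8. (They sum to $13.)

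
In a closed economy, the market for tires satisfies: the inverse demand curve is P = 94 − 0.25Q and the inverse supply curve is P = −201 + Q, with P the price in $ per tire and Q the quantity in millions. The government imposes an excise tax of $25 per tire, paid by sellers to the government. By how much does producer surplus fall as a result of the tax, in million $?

Producer surplus falls by $4520 million.

Rewrite in direct form: Qd = 376 − 4P and Qs = P + 201.
Without the tax, 376 − 4P = P + 201 gives 5P = 175, so P* = $35 and Q* = 236.
With the tax collected from sellers, supply shifts: Qs = (P − 25) + 201.
New equilibrium: buyers pay $40, sellers receive $15, Q = 216. (Wedge: Pb − Ps = 25.)
ΔPS is the trapezoid between Q = 216 and Q = 236 of height $20: ½ · (236 + 216) · 20 = $4520.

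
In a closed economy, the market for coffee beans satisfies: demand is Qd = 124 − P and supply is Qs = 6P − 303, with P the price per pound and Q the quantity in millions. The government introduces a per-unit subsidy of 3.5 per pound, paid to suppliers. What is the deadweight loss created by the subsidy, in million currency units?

Deadweight loss = 5.25 million.

Without the subsidy, 124 − P = 6P − 303 gives 7P = 427, so P* = 61 and Q* = 63.
With a per-unit subsidy paid to suppliers, each receives P + 3.5 per unit sold, so supply becomes Qs = 6(P + 3.5) − 303.
Solving gives Q = 66 with buyers paying 58 and suppliers receiving 61.5 (the 3.5 wedge).
Quantity rises by |ΔQ| = |63 − 66| = 3.
DWL = ½ · t · |ΔQ| = ½ · 3.5 · 3 = 5.25.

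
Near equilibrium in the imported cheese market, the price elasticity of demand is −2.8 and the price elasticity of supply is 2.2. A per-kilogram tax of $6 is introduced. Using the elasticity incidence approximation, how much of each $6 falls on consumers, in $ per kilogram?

Consumers bear ≈ $2.64 per kilogram.

Incidence ratio: consumers' share ≈ εs / (εs + |εd|) = 2.2 / (2.2 + 2.8) = 0.44.
So consumers bear ≈ 0.44 × $6 = $2.64; suppliers bear $3.36.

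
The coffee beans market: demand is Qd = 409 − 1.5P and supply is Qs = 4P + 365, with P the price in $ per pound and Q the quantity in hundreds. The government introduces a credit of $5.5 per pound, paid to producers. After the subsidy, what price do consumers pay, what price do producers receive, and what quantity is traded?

Consumers pay $4; producers receive $9.5; quantity = 403.

Without the subsidy, 409 − 1.5P = 4P + 365 gives 5.5P = 44, so P* = $8 and Q* = 397.
With a per-unit subsidy paid to producers, each receives P + 5.5 per unit sold, so supply becomes Qs = 4(P + 5.5) + 365.
New equilibrium: consumers pay $4, producers receive $9.5, Q = 403. (Wedge: Pb − Ps = −5.5.)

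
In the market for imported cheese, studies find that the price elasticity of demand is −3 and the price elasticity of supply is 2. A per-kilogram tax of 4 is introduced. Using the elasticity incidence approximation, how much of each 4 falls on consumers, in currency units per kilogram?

Incidence ratio: consumers' share ≈ εs / (εs + |εd|) = 2 / (2 + 3) = 0.4.
So consumers bear ≈ 0.4 × 4 = 1.6; sellers bear 2.4.

Consumers bear ≈ 1.6 per kilogram.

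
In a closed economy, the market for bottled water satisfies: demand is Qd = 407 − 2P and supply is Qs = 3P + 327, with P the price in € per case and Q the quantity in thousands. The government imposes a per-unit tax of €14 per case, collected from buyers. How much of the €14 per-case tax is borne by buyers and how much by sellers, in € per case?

Without the tax, 407 − 2P = 3P + 327 gives 5P = 80, so P* = €16 and Q* = 375.
With the tax collected from buyers, demand (in seller-price terms) shifts: Qd = 407 − 2(P + 14).
Solving gives Q = 358.2 with buyers paying €24.4 and sellers receiving €10.4 (the €14 wedge).
Burden on buyers: €8.4; on sellers: €5.6. (They sum to €14.)

Buyers bear €8.4 per case; sellers bear €5.6 per case.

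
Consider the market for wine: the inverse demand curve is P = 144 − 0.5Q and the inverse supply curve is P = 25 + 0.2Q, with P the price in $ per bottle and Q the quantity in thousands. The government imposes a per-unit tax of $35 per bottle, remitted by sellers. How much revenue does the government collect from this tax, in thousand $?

Inverting to Q(P) form: Qd = 288 − 2P; Qs = 5P − 125.
Before the tax: set 288 − 2P = 5P − 125 → P* = $59, Q* = 170.
With the tax collected from sellers, supply shifts: Qs = 5(P − 35) − 125.
New equilibrium: consumers pay $84, sellers receive $49, Q = 120. (Wedge: Pb − Ps = 35.)
Revenue = t · Q = 35 · 120 = $4200.

Tax revenue = $4200 thousand.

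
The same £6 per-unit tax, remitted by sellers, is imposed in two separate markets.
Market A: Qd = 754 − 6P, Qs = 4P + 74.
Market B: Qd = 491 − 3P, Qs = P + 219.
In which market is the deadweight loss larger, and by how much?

Market A, by £29.7.

Market A: pre-tax P* = £68, Q* = 346; post-tax Q = 331.6; deadweight loss = £43.2.
Market B: pre-tax P* = £68, Q* = 287; post-tax Q = 282.5; deadweight loss = £13.5.
Difference: £43.2 vs £13.5 → market A is larger by £29.7.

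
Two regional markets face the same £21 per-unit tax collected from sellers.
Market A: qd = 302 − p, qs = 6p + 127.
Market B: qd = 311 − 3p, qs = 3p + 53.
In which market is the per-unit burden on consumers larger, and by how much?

Market A: pre-tax p* = £25, q* = 277; post-tax q = 259; per-unit burden on consumers = £18.
Market B: pre-tax p* = £43, q* = 182; post-tax q = 150.5; per-unit burden on consumers = £10.5.
Difference: £18 vs £10.5 → market A is larger by £7.5.

Market A, by £7.5.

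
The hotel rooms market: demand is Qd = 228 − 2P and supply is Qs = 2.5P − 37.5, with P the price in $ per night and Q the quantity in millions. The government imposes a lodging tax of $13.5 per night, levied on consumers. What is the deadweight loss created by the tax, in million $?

Without the tax, 228 − 2P = 2.5P − 37.5 gives 4.5P = 265.5, so P* = $59 and Q* = 110.
With the tax collected from consumers, demand (in seller-price terms) shifts: Qd = 228 − 2(P + 13.5).
New equilibrium: consumers pay $66.5, suppliers receive $53, Q = 95. (Wedge: Pb − Ps = 13.5.)
Quantity falls by |ΔQ| = |110 − 95| = 15.
DWL = ½ · t · |ΔQ| = ½ · 13.5 · 15 = $101.25.

Deadweight loss = $101.25 million.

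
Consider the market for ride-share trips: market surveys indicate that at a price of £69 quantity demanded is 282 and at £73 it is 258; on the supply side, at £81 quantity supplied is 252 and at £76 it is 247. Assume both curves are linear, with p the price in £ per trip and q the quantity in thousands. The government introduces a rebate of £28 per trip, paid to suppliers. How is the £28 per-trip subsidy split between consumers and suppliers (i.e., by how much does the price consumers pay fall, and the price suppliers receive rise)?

Demand slope: (258 − 282)/(73 − 69) = -6, so qd = 696 − 6p.
Supply slope: (247 − 252)/(76 − 81) = 1, so qs = p + 171.
Without the subsidy, 696 − 6p = p + 171 gives 7p = 525, so p* = £75 and q* = 246.
With a per-unit subsidy paid to suppliers, each receives p + 28 per unit sold, so supply becomes qs = (p + 28) + 171.
New equilibrium: consumers pay £71, suppliers receive £99, q = 270. (Wedge: pb − ps = −28.)
Gain to consumers: £4; to suppliers: £24. (They sum to £28.)

Consumers gain £4 per trip; suppliers gain £24 per trip.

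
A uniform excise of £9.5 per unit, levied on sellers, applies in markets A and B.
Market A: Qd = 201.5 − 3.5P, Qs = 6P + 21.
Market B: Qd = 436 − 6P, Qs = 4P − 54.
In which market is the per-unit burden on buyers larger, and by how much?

Market A, by £2.2.

Market A: pre-tax P* = £19, Q* = 135; post-tax Q = 114; per-unit burden on buyers = £6.
Market B: pre-tax P* = £49, Q* = 142; post-tax Q = 119.2; per-unit burden on buyers = £3.8.
Difference: £6 vs £3.8 → market A is larger by £2.2.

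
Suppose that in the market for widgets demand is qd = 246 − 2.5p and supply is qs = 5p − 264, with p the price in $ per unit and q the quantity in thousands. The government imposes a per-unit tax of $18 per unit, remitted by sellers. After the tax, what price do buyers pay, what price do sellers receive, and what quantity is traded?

Buyers pay $80; sellers receive $62; quantity = 46.

Before the tax: set 246 − 2.5p = 5p − 264 → p* = $68, q* = 76.
With the tax collected from sellers, supply shifts: qs = 5(p − 18) − 264.
Solving gives q = 46 with buyers paying $80 and sellers receiving $62 (the $18 wedge).
The less price-elastic side of the market bears the larger share of a per-unit tax.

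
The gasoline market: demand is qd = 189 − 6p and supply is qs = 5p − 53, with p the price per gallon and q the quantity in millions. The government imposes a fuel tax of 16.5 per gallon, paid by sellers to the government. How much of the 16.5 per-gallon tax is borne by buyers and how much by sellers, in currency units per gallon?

Buyers bear 7.5 per gallon; sellers bear 9 per gallon.

Before the tax: set 189 − 6p = 5p − 53 → p* = 22, q* = 57.
With the tax collected from sellers, supply shifts: qs = 5(p − 16.5) − 53.
Solving gives q = 12 with buyers paying 29.5 and sellers receiving 13 (the 16.5 wedge).
Burden on buyers: 7.5; on sellers: 9. (They sum to 16.5.)
The less price-elastic side of the market bears the larger share of a per-unit tax.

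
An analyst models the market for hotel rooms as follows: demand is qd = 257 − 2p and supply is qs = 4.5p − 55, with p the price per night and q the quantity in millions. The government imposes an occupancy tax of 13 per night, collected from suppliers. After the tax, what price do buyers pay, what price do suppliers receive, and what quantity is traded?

Buyers pay 57; suppliers receive 44; quantity = 143.

Before the tax: set 257 − 2p = 4.5p − 55 → p* = 48, q* = 161.
With the tax collected from suppliers, supply shifts: qs = 4.5(p − 13) − 55.
Solving gives q = 143 with buyers paying 57 and suppliers receiving 44 (the 13 wedge).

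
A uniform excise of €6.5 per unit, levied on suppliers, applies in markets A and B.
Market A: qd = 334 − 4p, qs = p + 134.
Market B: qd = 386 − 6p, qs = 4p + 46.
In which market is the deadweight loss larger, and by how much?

Market B, by €33.8.

Market A: pre-tax p* = €40, q* = 174; post-tax q = 168.8; deadweight loss = €16.9.
Market B: pre-tax p* = €34, q* = 182; post-tax q = 166.4; deadweight loss = €50.7.
Difference: €16.9 vs €50.7 → market B is larger by €33.8.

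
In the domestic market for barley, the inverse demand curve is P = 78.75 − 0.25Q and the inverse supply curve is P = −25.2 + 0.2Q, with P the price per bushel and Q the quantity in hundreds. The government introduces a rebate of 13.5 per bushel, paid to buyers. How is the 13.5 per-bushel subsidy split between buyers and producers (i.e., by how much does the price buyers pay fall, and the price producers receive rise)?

Buyers gain 7.5 per bushel; producers gain 6 per bushel.

Inverting to Q(P) form: Qd = 315 − 4P; Qs = 5P + 126.
Before the subsidy: set 315 − 4P = 5P + 126 → P* = 21, Q* = 231.
With a per-unit subsidy paid to buyers, each effectively pays P − 13.5, so demand becomes Qd = 315 − 4(P − 13.5).
New equilibrium: buyers pay 13.5, producers receive 27, Q = 261. (Wedge: Pb − Ps = −13.5.)
Gain to buyers: 7.5; to producers: 6. (They sum to 13.5.)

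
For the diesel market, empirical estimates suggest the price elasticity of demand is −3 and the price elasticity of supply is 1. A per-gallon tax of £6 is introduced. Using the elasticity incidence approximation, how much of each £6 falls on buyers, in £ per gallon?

Buyers bear ≈ £1.5 per gallon.

Incidence ratio: buyers' share ≈ εs / (εs + |εd|) = 1 / (1 + 3) = 0.25.
So buyers bear ≈ 0.25 × £6 = £1.5; sellers bear £4.5.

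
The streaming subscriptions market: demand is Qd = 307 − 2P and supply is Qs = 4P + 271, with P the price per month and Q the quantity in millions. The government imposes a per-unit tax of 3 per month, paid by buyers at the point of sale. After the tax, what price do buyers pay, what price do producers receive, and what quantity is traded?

Buyers pay 8; producers receive 5; quantity = 291.

Before the tax: set 307 − 2P = 4P + 271 → P* = 6, Q* = 295.
With the tax collected from buyers, demand (in seller-price terms) shifts: Qd = 307 − 2(P + 3).
Solving gives Q = 291 with buyers paying 8 and producers receiving 5 (the 3 wedge).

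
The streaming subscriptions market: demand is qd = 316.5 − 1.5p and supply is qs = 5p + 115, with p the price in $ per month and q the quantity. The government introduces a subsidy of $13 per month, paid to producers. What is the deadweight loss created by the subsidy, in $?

Without the subsidy, 316.5 − 1.5p = 5p + 115 gives 6.5p = 201.5, so p* = $31 and q* = 270.
With a per-unit subsidy paid to producers, each receives p + 13 per unit sold, so supply becomes qs = 5(p + 13) + 115.
Solving gives q = 285 with consumers paying $21 and producers receiving $34 (the $13 wedge).
Quantity rises by |ΔQ| = |270 − 285| = 15.
DWL = ½ · t · |ΔQ| = ½ · 13 · 15 = $97.5.

Deadweight loss = $97.5.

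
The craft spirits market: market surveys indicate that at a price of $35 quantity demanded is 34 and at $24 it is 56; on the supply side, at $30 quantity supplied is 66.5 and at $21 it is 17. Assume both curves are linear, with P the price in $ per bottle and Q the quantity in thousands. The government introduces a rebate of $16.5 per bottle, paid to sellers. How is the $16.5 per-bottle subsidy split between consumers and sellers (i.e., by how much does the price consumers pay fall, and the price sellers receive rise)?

Consumers gain $12.1 per bottle; sellers gain $4.4 per bottle.

Demand slope: (56 − 34)/(24 − 35) = -2, so Qd = 104 − 2P.
Supply slope: (17 − 66.5)/(21 − 30) = 5.5, so Qs = 5.5P − 98.5.
Before the subsidy: set 104 − 2P = 5.5P − 98.5 → P* = $27, Q* = 50.
With a per-unit subsidy paid to sellers, each receives P + 16.5 per unit sold, so supply becomes Qs = 5.5(P + 16.5) − 98.5.
Solving gives Q = 74.2 with consumers paying $14.9 and sellers receiving $31.4 (the $16.5 wedge).
Gain to consumers: $12.1; to sellers: $4.4. (They sum to $16.5.)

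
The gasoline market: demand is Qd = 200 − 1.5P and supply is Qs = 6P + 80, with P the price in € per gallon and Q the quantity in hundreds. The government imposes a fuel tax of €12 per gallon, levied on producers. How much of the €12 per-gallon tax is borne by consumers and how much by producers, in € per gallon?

Consumers bear €9.6 per gallon; producers bear €2.4 per gallon.

Before the tax: set 200 − 1.5P = 6P + 80 → P* = €16, Q* = 176.
With the tax collected from producers, supply shifts: Qs = 6(P − 12) + 80.
Solving gives Q = 161.6 with consumers paying €25.6 and producers receiving €13.6 (the €12 wedge).
Burden on consumers: €9.6; on producers: €2.4. (They sum to €12.)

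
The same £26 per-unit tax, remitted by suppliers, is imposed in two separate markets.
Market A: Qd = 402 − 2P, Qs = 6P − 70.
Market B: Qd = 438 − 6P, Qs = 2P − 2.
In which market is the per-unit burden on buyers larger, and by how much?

Market A: pre-tax P* = £59, Q* = 284; post-tax Q = 245; per-unit burden on buyers = £19.5.
Market B: pre-tax P* = £55, Q* = 108; post-tax Q = 69; per-unit burden on buyers = £6.5.
Difference: £19.5 vs £6.5 → market A is larger by £13.

Market A, by £13.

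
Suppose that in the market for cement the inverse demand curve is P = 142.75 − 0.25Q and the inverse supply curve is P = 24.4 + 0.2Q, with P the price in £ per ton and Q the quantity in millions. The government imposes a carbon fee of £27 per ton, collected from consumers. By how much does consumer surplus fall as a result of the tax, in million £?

Consumer surplus falls by £3495 million.

Rewrite in direct form: Qd = 571 − 4P and Qs = 5P − 122.
Before the tax: set 571 − 4P = 5P − 122 → P* = £77, Q* = 263.
With the tax collected from consumers, demand (in seller-price terms) shifts: Qd = 571 − 4(P + 27).
New equilibrium: consumers pay £92, producers receive £65, Q = 203. (Wedge: Pb − Ps = 27.)
ΔCS is the trapezoid between Q = 203 and Q = 263 of height £15: ½ · (263 + 203) · 15 = £3495.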